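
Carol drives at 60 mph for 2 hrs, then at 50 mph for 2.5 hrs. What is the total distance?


Leg 1 distance:
60 x 2 = 120 miles
Leg 2 distance:
50 x 2.5 = 125 miles
Total distance:
120 + 125 = 245 miles

245 miles


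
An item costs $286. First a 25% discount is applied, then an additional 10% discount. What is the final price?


First discount:
25% of $286 = $71.50
Price after first discount:
$286 - $71.50 = $214.50
Second discount:
10% of $214.50 = $21.45
Final price:
$214.50 - $21.45 = $193.05

$193.05


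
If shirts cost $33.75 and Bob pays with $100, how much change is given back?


Start with the amount paid:
$100
Subtract the price:
$100 - $33.75 = $66.25

$66.25


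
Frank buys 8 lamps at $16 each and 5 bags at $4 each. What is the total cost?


Cost of lamps:
8 x $16 = $128
Cost of bags:
5 x $4 = $20
Add both:
$128 + $20 = $148

$148


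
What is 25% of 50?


Convert percentage to decimal:
25% = 0.25
Multiply:
50 x 0.25 = 12.5

12.5


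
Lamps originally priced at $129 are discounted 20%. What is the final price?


Calculate the discount amount:
20% of $129 = $25.80
Subtract from original:
$129 - $25.80 = $103.20

$103.20


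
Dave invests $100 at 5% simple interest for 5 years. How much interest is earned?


Use the formula I = P x R x T / 100
P x R x T = 100 x 5 x 5 = 2500
I = 2500 / 100 = $25

$25


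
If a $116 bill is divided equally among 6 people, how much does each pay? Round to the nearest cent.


Total bill: $116
Number of people: 6
Each pays: $116 / 6 = $19.3333... ≈ $19.33

$19.33


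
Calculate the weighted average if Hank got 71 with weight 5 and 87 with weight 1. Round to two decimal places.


Weighted sum:
5 x 71 + 1 x 87 = 442
Total weight:
5 + 1 = 6
Weighted average:
442 / 6 = 73.6666... ≈ 73.67

73.67


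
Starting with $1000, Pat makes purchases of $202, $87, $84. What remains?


Add up expenses:
$202 + $87 + $84 = $373
Subtract from budget:
$1000 - $373 = $627

$627


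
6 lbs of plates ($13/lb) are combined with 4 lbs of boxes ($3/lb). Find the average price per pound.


Cost of plates:
6 x $13 = $78
Cost of boxes:
4 x $3 = $12
Total cost: $78 + $12 = $90
Total weight: 10 lbs
Average: $90 / 10 = $9/lb

$9/lb


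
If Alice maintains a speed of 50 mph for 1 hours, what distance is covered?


Use the formula: distance = speed x time
Speed = 50 mph, Time = 1 hours
50 x 1 = 50 miles

50 miles


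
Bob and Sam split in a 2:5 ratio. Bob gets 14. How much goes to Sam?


Find the multiplier:
14 / 2 = 7
Apply to Sam's share:
5 x 7 = 35

35


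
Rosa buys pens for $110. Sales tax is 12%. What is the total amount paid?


Calculate the tax:
12% of $110 = $13.20
Add tax to price:
$110 + $13.20 = $123.20

$123.20


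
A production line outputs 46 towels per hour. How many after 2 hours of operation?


Production rate: 46 towels per hour
Time: 2 hours
Total: 46 x 2 = 92 towels

92 towels


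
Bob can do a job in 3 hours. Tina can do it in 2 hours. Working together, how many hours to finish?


Bob's rate: 1/3 of the job per hour
Tina's rate: 1/2 of the job per hour
Combined rate: 1/3 + 1/2 = 5/6 per hour
Time = 1 / (5/6) = 6/5 = 1.2 hours

1.2 hours


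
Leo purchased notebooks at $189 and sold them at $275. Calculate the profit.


Selling price = $275
Cost price = $189
Profit = selling price - cost price:
Profit = $275 - $189 = $86

$86


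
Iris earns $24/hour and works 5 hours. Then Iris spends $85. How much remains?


Calculate earnings:
5 x $24 = $120
Subtract spending:
$120 - $85 = $35

$35


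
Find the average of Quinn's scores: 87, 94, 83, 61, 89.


Add the scores:
87 + 94 + 83 + 61 + 89 = 414
Divide by the number of tests:
414 / 5 = 82.8

82.8


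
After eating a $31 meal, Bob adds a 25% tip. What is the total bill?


Calculate the tip:
25% of $31 = $7.75
Add tip to meal cost:
$31 + $7.75 = $38.75

$38.75


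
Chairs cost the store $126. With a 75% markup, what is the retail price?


Calculate the markup amount:
75% of $126 = $94.50
Add to cost:
$126 + $94.50 = $220.50

$220.50


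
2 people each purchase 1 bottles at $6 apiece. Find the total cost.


Cost per person:
1 x $6 = $6
Group total:
2 x $6 = $12

$12


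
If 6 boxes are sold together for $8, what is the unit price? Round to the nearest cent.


Total cost: $8
Number of items: 6
Unit price: $8 / 6 = $1.3333... ≈ $1.33

$1.33


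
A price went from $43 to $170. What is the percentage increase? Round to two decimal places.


Find the absolute change:
|170 - 43| = 127
Divide by original and multiply by 100:
127 / 43 x 100 = 295.3488...% ≈ 295.35%

295.35%


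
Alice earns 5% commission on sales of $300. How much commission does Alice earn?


Convert rate to decimal:
5% = 0.05
Multiply by sales:
$300 x 0.05 = $15

$15


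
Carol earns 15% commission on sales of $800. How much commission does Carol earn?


Convert rate to decimal:
15% = 0.15
Multiply by sales:
$800 x 0.15 = $120

$120


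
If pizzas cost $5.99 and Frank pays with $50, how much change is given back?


Start with the amount paid:
$50
Subtract the price:
$50 - $5.99 = $44.01

$44.01


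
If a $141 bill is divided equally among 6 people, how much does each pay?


Total bill: $141
Number of people: 6
Each pays: $141 / 6 = $23.50

$23.50


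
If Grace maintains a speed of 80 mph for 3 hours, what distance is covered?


Use the formula: distance = speed x time
Speed = 80 mph, Time = 3 hours
80 x 3 = 240 miles

240 miles


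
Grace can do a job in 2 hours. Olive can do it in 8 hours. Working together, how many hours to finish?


Grace's rate: 1/2 of the job per hour
Olive's rate: 1/8 of the job per hour
Combined rate: 1/2 + 1/8 = 5/8 per hour
Time = 1 / (5/8) = 8/5 = 1.6 hours

1.6 hours


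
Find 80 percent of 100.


Convert percentage to decimal:
80% = 0.8
Multiply:
100 x 0.8 = 80

80


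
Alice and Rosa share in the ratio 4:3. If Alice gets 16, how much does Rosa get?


Find the multiplier:
16 / 4 = 4
Apply to Rosa's share:
3 x 4 = 12

12


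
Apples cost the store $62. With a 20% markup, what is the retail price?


Calculate the markup amount:
20% of $62 = $12.40
Add to cost:
$62 + $12.40 = $74.40

$74.40


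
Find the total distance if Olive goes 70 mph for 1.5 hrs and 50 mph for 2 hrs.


Leg 1 distance:
70 x 1.5 = 105 miles
Leg 2 distance:
50 x 2 = 100 miles
Total distance:
105 + 100 = 205 miles

205 miles


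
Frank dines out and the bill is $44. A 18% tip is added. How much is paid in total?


Calculate the tip:
18% of $44 = $7.92
Add tip to meal cost:
$44 + $7.92 = $51.92

$51.92


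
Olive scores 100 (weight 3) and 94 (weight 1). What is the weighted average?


Weighted sum:
3 x 100 + 1 x 94 = 394
Total weight:
3 + 1 = 4
Weighted average:
394 / 4 = 98.5

98.5


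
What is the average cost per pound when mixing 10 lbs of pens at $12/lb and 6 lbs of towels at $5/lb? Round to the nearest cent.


Cost of pens:
10 x $12 = $120
Cost of towels:
6 x $5 = $30
Total cost: $120 + $30 = $150
Total weight: 16 lbs
Average: $150 / 16 = $9.375 ≈ $9.38/lb

$9.38/lb


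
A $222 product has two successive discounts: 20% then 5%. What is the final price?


First discount:
20% of $222 = $44.40
Price after first discount:
$222 - $44.40 = $177.60
Second discount:
5% of $177.60 = $8.88
Final price:
$177.60 - $8.88 = $168.72

$168.72


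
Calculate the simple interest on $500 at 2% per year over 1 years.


Use the formula I = P x R x T / 100
P x R x T = 500 x 2 x 1 = 1000
I = 1000 / 100 = $10

$10


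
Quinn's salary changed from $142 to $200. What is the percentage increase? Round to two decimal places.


Find the absolute change:
|200 - 142| = 58
Divide by original and multiply by 100:
58 / 142 x 100 = 40.8450...% ≈ 40.85%

40.85%


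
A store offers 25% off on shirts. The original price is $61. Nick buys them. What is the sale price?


Calculate the discount amount:
25% of $61 = $15.25
Subtract from original:
$61 - $15.25 = $45.75

$45.75


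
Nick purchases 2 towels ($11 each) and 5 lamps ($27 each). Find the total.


Cost of towels:
2 x $11 = $22
Cost of lamps:
5 x $27 = $135
Add both:
$22 + $135 = $157

$157


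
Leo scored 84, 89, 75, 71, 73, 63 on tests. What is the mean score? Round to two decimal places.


Add the scores:
84 + 89 + 75 + 71 + 73 + 63 = 455
Divide by the number of tests:
455 / 6 = 75.8333... ≈ 75.83

75.83


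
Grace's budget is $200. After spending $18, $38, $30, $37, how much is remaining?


Add up expenses:
$18 + $38 + $30 + $37 = $123
Subtract from budget:
$200 - $123 = $77

$77


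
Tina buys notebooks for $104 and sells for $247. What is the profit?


Selling price = $247
Cost price = $104
Profit = selling price - cost price:
Profit = $247 - $104 = $143

$143


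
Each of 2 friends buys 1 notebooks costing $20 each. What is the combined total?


Cost per person:
1 x $20 = $20
Group total:
2 x $20 = $40

$40


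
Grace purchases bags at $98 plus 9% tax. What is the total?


Calculate the tax:
9% of $98 = $8.82
Add tax to price:
$98 + $8.82 = $106.82

$106.82


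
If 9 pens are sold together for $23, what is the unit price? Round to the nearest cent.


Total cost: $23
Number of items: 9
Unit price: $23 / 9 = $2.5555... ≈ $2.56

$2.56


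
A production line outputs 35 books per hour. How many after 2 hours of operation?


Production rate: 35 books per hour
Time: 2 hours
Total: 35 x 2 = 70 books

70 books


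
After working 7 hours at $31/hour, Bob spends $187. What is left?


Calculate earnings:
7 x $31 = $217
Subtract spending:
$217 - $187 = $30

$30


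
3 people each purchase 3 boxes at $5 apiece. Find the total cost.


Cost per person:
3 x $5 = $15
Group total:
3 x $15 = $45

$45


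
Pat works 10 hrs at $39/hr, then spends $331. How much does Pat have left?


Calculate earnings:
10 x $39 = $390
Subtract spending:
$390 - $331 = $59

$59


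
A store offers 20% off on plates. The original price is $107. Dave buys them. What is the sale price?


Calculate the discount amount:
20% of $107 = $21.40
Subtract from original:
$107 - $21.40 = $85.60

$85.60


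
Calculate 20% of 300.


Convert percentage to decimal:
20% = 0.2
Multiply:
300 x 0.2 = 60

60


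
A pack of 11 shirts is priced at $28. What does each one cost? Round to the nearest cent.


Total cost: $28
Number of items: 11
Unit price: $28 / 11 = $2.5454... ≈ $2.55

$2.55


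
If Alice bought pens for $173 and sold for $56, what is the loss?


Selling price = $56
Cost price = $173
Loss = cost price - selling price:
Loss = $173 - $56 = $117

$117


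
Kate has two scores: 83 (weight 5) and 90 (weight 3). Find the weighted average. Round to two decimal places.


Weighted sum:
5 x 83 + 3 x 90 = 685
Total weight:
5 + 3 = 8
Weighted average:
685 / 8 = 85.625 ≈ 85.63

85.63


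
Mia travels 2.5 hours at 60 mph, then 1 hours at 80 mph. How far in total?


Leg 1 distance:
60 x 2.5 = 150 miles
Leg 2 distance:
80 x 1 = 80 miles
Total distance:
150 + 80 = 230 miles

230 miles


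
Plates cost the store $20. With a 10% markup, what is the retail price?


Calculate the markup amount:
10% of $20 = $2
Add to cost:
$20 + $2 = $22

$22


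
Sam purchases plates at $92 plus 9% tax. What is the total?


Calculate the tax:
9% of $92 = $8.28
Add tax to price:
$92 + $8.28 = $100.28

$100.28


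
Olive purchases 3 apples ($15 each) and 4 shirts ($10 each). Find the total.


Cost of apples:
3 x $15 = $45
Cost of shirts:
4 x $10 = $40
Add both:
$45 + $40 = $85

$85


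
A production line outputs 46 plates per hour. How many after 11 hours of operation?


Production rate: 46 plates per hour
Time: 11 hours
Total: 46 x 11 = 506 plates

506 plates


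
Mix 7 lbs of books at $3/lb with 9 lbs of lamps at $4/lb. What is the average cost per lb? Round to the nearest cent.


Cost of books:
7 x $3 = $21
Cost of lamps:
9 x $4 = $36
Total cost: $21 + $36 = $57
Total weight: 16 lbs
Average: $57 / 16 = $3.5625 ≈ $3.56/lb

$3.56/lb


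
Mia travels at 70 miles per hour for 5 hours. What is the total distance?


Use the formula: distance = speed x time
Speed = 70 mph, Time = 5 hours
70 x 5 = 350 miles

350 miles


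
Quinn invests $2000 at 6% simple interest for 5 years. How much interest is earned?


Use the formula I = P x R x T / 100
P x R x T = 2000 x 6 x 5 = 60000
I = 60000 / 100 = $600

$600


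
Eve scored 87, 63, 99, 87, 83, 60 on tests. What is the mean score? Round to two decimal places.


Add the scores:
87 + 63 + 99 + 87 + 83 + 60 = 479
Divide by the number of tests:
479 / 6 = 79.8333... ≈ 79.83

79.83


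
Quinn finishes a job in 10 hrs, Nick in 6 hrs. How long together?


Quinn's rate: 1/10 of the job per hour
Nick's rate: 1/6 of the job per hour
Combined rate: 1/10 + 1/6 = 4/15 per hour
Time = 1 / (4/15) = 15/4 = 3.75 hours

3.75 hours


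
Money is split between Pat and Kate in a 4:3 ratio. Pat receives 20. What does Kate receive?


Find the multiplier:
20 / 4 = 5
Apply to Kate's share:
3 x 5 = 15

15


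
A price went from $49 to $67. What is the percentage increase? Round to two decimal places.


Find the absolute change:
|67 - 49| = 18
Divide by original and multiply by 100:
18 / 49 x 100 = 36.7346...% ≈ 36.73%

36.73%


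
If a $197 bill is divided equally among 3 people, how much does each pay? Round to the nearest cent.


Total bill: $197
Number of people: 3
Each pays: $197 / 3 = $65.6666... ≈ $65.67

$65.67


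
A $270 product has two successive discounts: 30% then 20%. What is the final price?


First discount:
30% of $270 = $81
Price after first discount:
$270 - $81 = $189
Second discount:
20% of $189 = $37.80
Final price:
$189 - $37.80 = $151.20

$151.20


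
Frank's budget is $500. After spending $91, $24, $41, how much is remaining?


Add up expenses:
$91 + $24 + $41 = $156
Subtract from budget:
$500 - $156 = $344

$344


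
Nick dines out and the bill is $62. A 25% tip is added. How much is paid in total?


Calculate the tip:
25% of $62 = $15.50
Add tip to meal cost:
$62 + $15.50 = $77.50

$77.50


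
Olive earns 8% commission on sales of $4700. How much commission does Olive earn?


Convert rate to decimal:
8% = 0.08
Multiply by sales:
$4700 x 0.08 = $376

$376


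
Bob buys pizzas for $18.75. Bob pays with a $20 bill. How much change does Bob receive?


Start with the amount paid:
$20
Subtract the price:
$20 - $18.75 = $1.25

$1.25


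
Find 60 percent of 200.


Convert percentage to decimal:
60% = 0.6
Multiply:
200 x 0.6 = 120

120


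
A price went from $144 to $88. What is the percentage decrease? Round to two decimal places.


Find the absolute change:
|88 - 144| = 56
Divide by original and multiply by 100:
56 / 144 x 100 = 38.8888...% ≈ 38.89%

38.89%


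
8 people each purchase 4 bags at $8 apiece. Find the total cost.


Cost per person:
4 x $8 = $32
Group total:
8 x $32 = $256

$256


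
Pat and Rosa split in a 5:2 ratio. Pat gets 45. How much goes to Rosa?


Find the multiplier:
45 / 5 = 9
Apply to Rosa's share:
2 x 9 = 18

18


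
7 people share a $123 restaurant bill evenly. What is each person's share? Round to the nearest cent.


Total bill: $123
Number of people: 7
Each pays: $123 / 7 = $17.5714... ≈ $17.57

$17.57


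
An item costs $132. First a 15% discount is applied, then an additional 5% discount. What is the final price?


First discount:
15% of $132 = $19.80
Price after first discount:
$132 - $19.80 = $112.20
Second discount:
5% of $112.20 = $5.61
Final price:
$112.20 - $5.61 = $106.59

$106.59


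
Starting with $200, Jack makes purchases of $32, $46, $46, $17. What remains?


Add up expenses:
$32 + $46 + $46 + $17 = $141
Subtract from budget:
$200 - $141 = $59

$59


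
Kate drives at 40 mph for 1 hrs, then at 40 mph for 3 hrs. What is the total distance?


Leg 1 distance:
40 x 1 = 40 miles
Leg 2 distance:
40 x 3 = 120 miles
Total distance:
40 + 120 = 160 miles

160 miles


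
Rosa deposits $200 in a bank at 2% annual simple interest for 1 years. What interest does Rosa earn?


Use the formula I = P x R x T / 100
P x R x T = 200 x 2 x 1 = 400
I = 400 / 100 = $4

$4


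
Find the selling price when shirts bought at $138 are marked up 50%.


Calculate the markup amount:
50% of $138 = $69
Add to cost:
$138 + $69 = $207

$207


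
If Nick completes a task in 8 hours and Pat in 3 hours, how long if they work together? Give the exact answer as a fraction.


Nick's rate: 1/8 of the job per hour
Pat's rate: 1/3 of the job per hour
Combined rate: 1/8 + 1/3 = 11/24 per hour
Time = 1 / (11/24) = 24/11 hours (≈ 2.18 hours)

24/11 hours


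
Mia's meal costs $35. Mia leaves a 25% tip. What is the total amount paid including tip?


Calculate the tip:
25% of $35 = $8.75
Add tip to meal cost:
$35 + $8.75 = $43.75

$43.75


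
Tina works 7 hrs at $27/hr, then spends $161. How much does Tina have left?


Calculate earnings:
7 x $27 = $189
Subtract spending:
$189 - $161 = $28

$28


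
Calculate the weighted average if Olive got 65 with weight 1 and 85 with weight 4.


Weighted sum:
1 x 65 + 4 x 85 = 405
Total weight:
1 + 4 = 5
Weighted average:
405 / 5 = 81

81


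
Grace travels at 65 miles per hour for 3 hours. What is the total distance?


Use the formula: distance = speed x time
Speed = 65 mph, Time = 3 hours
65 x 3 = 195 miles

195 miles


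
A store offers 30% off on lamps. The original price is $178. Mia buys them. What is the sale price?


Calculate the discount amount:
30% of $178 = $53.40
Subtract from original:
$178 - $53.40 = $124.60

$124.60


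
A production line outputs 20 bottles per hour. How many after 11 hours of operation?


Production rate: 20 bottles per hour
Time: 11 hours
Total: 20 x 11 = 220 bottles

220 bottles


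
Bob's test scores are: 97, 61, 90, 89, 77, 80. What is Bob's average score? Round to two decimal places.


Add the scores:
97 + 61 + 90 + 89 + 77 + 80 = 494
Divide by the number of tests:
494 / 6 = 82.3333... ≈ 82.33

82.33


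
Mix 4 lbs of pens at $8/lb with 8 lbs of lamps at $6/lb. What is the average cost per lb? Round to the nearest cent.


Cost of pens:
4 x $8 = $32
Cost of lamps:
8 x $6 = $48
Total cost: $32 + $48 = $80
Total weight: 12 lbs
Average: $80 / 12 = $6.6666... ≈ $6.67/lb

$6.67/lb


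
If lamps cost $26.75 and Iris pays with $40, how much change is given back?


Start with the amount paid:
$40
Subtract the price:
$40 - $26.75 = $13.25

$13.25


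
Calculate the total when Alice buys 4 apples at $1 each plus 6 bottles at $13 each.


Cost of apples:
4 x $1 = $4
Cost of bottles:
6 x $13 = $78
Add both:
$4 + $78 = $82

$82


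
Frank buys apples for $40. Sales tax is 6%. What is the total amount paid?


Calculate the tax:
6% of $40 = $2.40
Add tax to price:
$40 + $2.40 = $42.40

$42.40


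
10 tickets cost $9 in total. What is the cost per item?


Total cost: $9
Number of items: 10
Unit price: $9 / 10 = $0.90

$0.90


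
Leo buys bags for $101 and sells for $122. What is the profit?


Selling price = $122
Cost price = $101
Profit = selling price - cost price:
Profit = $122 - $101 = $21

$21


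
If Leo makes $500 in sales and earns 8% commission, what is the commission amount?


Convert rate to decimal:
8% = 0.08
Multiply by sales:
$500 x 0.08 = $40

$40


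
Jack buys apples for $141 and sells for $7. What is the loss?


Selling price = $7
Cost price = $141
Loss = cost price - selling price:
Loss = $141 - $7 = $134

$134


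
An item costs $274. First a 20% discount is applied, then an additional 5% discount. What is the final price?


First discount:
20% of $274 = $54.80
Price after first discount:
$274 - $54.80 = $219.20
Second discount:
5% of $219.20 = $10.96
Final price:
$219.20 - $10.96 = $208.24

$208.24


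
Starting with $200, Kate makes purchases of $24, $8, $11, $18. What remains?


Add up expenses:
$24 + $8 + $11 + $18 = $61
Subtract from budget:
$200 - $61 = $139

$139


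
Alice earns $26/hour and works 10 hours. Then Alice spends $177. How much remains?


Calculate earnings:
10 x $26 = $260
Subtract spending:
$260 - $177 = $83

$83


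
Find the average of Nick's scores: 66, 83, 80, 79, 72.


Add the scores:
66 + 83 + 80 + 79 + 72 = 380
Divide by the number of tests:
380 / 5 = 76

76


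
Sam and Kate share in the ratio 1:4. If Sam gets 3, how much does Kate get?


Find the multiplier:
3 / 1 = 3
Apply to Kate's share:
4 x 3 = 12

12


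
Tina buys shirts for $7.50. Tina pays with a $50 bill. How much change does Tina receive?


Start with the amount paid:
$50
Subtract the price:
$50 - $7.50 = $42.50

$42.50


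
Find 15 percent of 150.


Convert percentage to decimal:
15% = 0.15
Multiply:
150 x 0.15 = 22.5

22.5


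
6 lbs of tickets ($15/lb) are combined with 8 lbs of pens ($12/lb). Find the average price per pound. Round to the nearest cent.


Cost of tickets:
6 x $15 = $90
Cost of pens:
8 x $12 = $96
Total cost: $90 + $96 = $186
Total weight: 14 lbs
Average: $186 / 14 = $13.2857... ≈ $13.29/lb

$13.29/lb


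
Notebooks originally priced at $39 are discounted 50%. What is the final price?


Calculate the discount amount:
50% of $39 = $19.50
Subtract from original:
$39 - $19.50 = $19.50

$19.50


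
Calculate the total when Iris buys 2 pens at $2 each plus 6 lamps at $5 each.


Cost of pens:
2 x $2 = $4
Cost of lamps:
6 x $5 = $30
Add both:
$4 + $30 = $34

$34


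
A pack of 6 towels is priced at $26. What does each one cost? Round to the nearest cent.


Total cost: $26
Number of items: 6
Unit price: $26 / 6 = $4.3333... ≈ $4.33

$4.33


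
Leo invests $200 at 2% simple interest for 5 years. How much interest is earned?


Use the formula I = P x R x T / 100
P x R x T = 200 x 2 x 5 = 2000
I = 2000 / 100 = $20

$20


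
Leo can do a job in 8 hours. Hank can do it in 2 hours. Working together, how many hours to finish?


Leo's rate: 1/8 of the job per hour
Hank's rate: 1/2 of the job per hour
Combined rate: 1/8 + 1/2 = 5/8 per hour
Time = 1 / (5/8) = 8/5 = 1.6 hours

1.6 hours


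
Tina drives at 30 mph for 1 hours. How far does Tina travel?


Use the formula: distance = speed x time
Speed = 30 mph, Time = 1 hours
30 x 1 = 30 miles

30 miles


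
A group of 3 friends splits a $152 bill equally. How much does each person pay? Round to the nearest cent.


Total bill: $152
Number of people: 3
Each pays: $152 / 3 = $50.6666... ≈ $50.67

$50.67


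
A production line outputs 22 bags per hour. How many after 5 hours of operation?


Production rate: 22 bags per hour
Time: 5 hours
Total: 22 x 5 = 110 bags

110 bags


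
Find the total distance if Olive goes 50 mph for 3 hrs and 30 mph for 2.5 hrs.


Leg 1 distance:
50 x 3 = 150 miles
Leg 2 distance:
30 x 2.5 = 75 miles
Total distance:
150 + 75 = 225 miles

225 miles


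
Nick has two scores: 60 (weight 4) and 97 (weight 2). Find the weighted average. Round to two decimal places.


Weighted sum:
4 x 60 + 2 x 97 = 434
Total weight:
4 + 2 = 6
Weighted average:
434 / 6 = 72.3333... ≈ 72.33

72.33


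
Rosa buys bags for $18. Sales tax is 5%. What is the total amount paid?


Calculate the tax:
5% of $18 = $0.90
Add tax to price:
$18 + $0.90 = $18.90

$18.90


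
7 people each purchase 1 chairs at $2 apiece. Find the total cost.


Cost per person:
1 x $2 = $2
Group total:
7 x $2 = $14

$14


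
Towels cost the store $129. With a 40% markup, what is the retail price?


Calculate the markup amount:
40% of $129 = $51.60
Add to cost:
$129 + $51.60 = $180.60

$180.60


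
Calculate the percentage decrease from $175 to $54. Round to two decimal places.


Find the absolute change:
|54 - 175| = 121
Divide by original and multiply by 100:
121 / 175 x 100 = 69.1428...% ≈ 69.14%

69.14%


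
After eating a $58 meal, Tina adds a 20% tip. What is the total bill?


Calculate the tip:
20% of $58 = $11.60
Add tip to meal cost:
$58 + $11.60 = $69.60

$69.60


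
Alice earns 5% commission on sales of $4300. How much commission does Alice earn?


Convert rate to decimal:
5% = 0.05
Multiply by sales:
$4300 x 0.05 = $215

$215


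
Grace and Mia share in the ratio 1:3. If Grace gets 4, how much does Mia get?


Find the multiplier:
4 / 1 = 4
Apply to Mia's share:
3 x 4 = 12

12


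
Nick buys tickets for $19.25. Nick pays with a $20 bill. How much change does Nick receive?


Start with the amount paid:
$20
Subtract the price:
$20 - $19.25 = $0.75

$0.75


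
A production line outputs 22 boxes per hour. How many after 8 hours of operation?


Production rate: 22 boxes per hour
Time: 8 hours
Total: 22 x 8 = 176 boxes

176 boxes


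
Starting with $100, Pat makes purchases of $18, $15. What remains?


Add up expenses:
$18 + $15 = $33
Subtract from budget:
$100 - $33 = $67

$67


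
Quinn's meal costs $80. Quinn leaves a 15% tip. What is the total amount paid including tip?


Calculate the tip:
15% of $80 = $12
Add tip to meal cost:
$80 + $12 = $92

$92


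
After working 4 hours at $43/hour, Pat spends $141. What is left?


Calculate earnings:
4 x $43 = $172
Subtract spending:
$172 - $141 = $31

$31


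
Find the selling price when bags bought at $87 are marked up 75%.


Calculate the markup amount:
75% of $87 = $65.25
Add to cost:
$87 + $65.25 = $152.25

$152.25


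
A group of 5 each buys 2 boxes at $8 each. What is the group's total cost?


Cost per person:
2 x $8 = $16
Group total:
5 x $16 = $80

$80


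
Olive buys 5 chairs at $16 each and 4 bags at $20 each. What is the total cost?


Cost of chairs:
5 x $16 = $80
Cost of bags:
4 x $20 = $80
Add both:
$80 + $80 = $160

$160


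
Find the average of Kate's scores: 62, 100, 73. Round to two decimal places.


Add the scores:
62 + 100 + 73 = 235
Divide by the number of tests:
235 / 3 = 78.3333... ≈ 78.33

78.33


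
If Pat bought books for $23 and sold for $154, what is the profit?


Selling price = $154
Cost price = $23
Profit = selling price - cost price:
Profit = $154 - $23 = $131

$131


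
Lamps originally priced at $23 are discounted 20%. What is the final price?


Calculate the discount amount:
20% of $23 = $4.60
Subtract from original:
$23 - $4.60 = $18.40

$18.40


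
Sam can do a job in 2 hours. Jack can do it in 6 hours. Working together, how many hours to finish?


Sam's rate: 1/2 of the job per hour
Jack's rate: 1/6 of the job per hour
Combined rate: 1/2 + 1/6 = 2/3 per hour
Time = 1 / (2/3) = 3/2 = 1.5 hours

1.5 hours


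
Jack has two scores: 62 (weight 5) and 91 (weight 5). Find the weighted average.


Weighted sum:
5 x 62 + 5 x 91 = 765
Total weight:
5 + 5 = 10
Weighted average:
765 / 10 = 76.5

76.5


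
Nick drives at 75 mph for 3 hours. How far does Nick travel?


Use the formula: distance = speed x time
Speed = 75 mph, Time = 3 hours
75 x 3 = 225 miles

225 miles


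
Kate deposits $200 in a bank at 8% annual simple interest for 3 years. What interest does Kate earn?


Use the formula I = P x R x T / 100
P x R x T = 200 x 8 x 3 = 4800
I = 4800 / 100 = $48

$48


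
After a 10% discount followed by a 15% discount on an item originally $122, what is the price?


First discount:
10% of $122 = $12.20
Price after first discount:
$122 - $12.20 = $109.80
Second discount:
15% of $109.80 = $16.47
Final price:
$109.80 - $16.47 = $93.33

$93.33


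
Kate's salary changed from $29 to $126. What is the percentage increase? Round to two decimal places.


Find the absolute change:
|126 - 29| = 97
Divide by original and multiply by 100:
97 / 29 x 100 = 334.4827...% ≈ 334.48%

334.48%


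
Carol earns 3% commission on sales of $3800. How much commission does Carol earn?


Convert rate to decimal:
3% = 0.03
Multiply by sales:
$3800 x 0.03 = $114

$114


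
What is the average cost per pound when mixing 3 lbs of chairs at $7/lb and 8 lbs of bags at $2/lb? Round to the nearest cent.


Cost of chairs:
3 x $7 = $21
Cost of bags:
8 x $2 = $16
Total cost: $21 + $16 = $37
Total weight: 11 lbs
Average: $37 / 11 = $3.3636... ≈ $3.36/lb

$3.36/lb


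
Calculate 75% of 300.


Convert percentage to decimal:
75% = 0.75
Multiply:
300 x 0.75 = 225

225


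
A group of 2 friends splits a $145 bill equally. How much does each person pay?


Total bill: $145
Number of people: 2
Each pays: $145 / 2 = $72.50

$72.50


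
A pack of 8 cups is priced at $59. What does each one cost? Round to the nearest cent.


Total cost: $59
Number of items: 8
Unit price: $59 / 8 = $7.375 ≈ $7.38

$7.38


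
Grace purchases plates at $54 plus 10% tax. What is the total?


Calculate the tax:
10% of $54 = $5.40
Add tax to price:
$54 + $5.40 = $59.40

$59.40


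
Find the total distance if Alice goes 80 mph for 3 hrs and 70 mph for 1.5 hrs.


Leg 1 distance:
80 x 3 = 240 miles
Leg 2 distance:
70 x 1.5 = 105 miles
Total distance:
240 + 105 = 345 miles

345 miles


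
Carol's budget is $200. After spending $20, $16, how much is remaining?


Add up expenses:
$20 + $16 = $36
Subtract from budget:
$200 - $36 = $164

$164


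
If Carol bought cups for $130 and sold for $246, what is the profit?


Selling price = $246
Cost price = $130
Profit = selling price - cost price:
Profit = $246 - $130 = $116

$116


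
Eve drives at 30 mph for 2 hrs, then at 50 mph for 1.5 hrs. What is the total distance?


Leg 1 distance:
30 x 2 = 60 miles
Leg 2 distance:
50 x 1.5 = 75 miles
Total distance:
60 + 75 = 135 miles

135 miles


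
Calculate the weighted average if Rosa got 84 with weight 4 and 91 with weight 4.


Weighted sum:
4 x 84 + 4 x 91 = 700
Total weight:
4 + 4 = 8
Weighted average:
700 / 8 = 87.5

87.5


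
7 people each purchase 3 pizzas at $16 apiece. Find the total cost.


Cost per person:
3 x $16 = $48
Group total:
7 x $48 = $336

$336


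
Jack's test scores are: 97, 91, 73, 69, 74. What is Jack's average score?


Add the scores:
97 + 91 + 73 + 69 + 74 = 404
Divide by the number of tests:
404 / 5 = 80.8

80.8


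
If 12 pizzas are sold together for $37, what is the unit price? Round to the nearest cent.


Total cost: $37
Number of items: 12
Unit price: $37 / 12 = $3.0833... ≈ $3.08

$3.08


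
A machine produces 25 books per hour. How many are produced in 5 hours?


Production rate: 25 books per hour
Time: 5 hours
Total: 25 x 5 = 125 books

125 books


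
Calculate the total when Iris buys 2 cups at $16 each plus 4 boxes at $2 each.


Cost of cups:
2 x $16 = $32
Cost of boxes:
4 x $2 = $8
Add both:
$32 + $8 = $40

$40


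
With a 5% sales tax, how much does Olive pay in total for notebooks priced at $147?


Calculate the tax:
5% of $147 = $7.35
Add tax to price:
$147 + $7.35 = $154.35

$154.35


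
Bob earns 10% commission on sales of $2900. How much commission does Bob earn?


Convert rate to decimal:
10% = 0.1
Multiply by sales:
$2900 x 0.1 = $290

$290


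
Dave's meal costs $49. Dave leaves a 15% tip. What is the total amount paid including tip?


Calculate the tip:
15% of $49 = $7.35
Add tip to meal cost:
$49 + $7.35 = $56.35

$56.35


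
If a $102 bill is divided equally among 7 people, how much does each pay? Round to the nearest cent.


Total bill: $102
Number of people: 7
Each pays: $102 / 7 = $14.5714... ≈ $14.57

$14.57


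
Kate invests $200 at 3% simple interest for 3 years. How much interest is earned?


Use the formula I = P x R x T / 100
P x R x T = 200 x 3 x 3 = 1800
I = 1800 / 100 = $18

$18


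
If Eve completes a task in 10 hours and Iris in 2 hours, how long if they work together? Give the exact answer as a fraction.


Eve's rate: 1/10 of the job per hour
Iris's rate: 1/2 of the job per hour
Combined rate: 1/10 + 1/2 = 3/5 per hour
Time = 1 / (3/5) = 5/3 hours (≈ 1.67 hours)

5/3 hours


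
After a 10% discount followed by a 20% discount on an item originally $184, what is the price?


First discount:
10% of $184 = $18.40
Price after first discount:
$184 - $18.40 = $165.60
Second discount:
20% of $165.60 = $33.12
Final price:
$165.60 - $33.12 = $132.48

$132.48


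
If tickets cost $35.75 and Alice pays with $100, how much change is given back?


Start with the amount paid:
$100
Subtract the price:
$100 - $35.75 = $64.25

$64.25


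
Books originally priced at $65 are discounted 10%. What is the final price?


Calculate the discount amount:
10% of $65 = $6.50
Subtract from original:
$65 - $6.50 = $58.50

$58.50


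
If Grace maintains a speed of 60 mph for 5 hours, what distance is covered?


Use the formula: distance = speed x time
Speed = 60 mph, Time = 5 hours
60 x 5 = 300 miles

300 miles


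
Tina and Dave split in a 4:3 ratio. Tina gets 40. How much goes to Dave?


Find the multiplier:
40 / 4 = 10
Apply to Dave's share:
3 x 10 = 30

30


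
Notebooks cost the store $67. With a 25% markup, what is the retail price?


Calculate the markup amount:
25% of $67 = $16.75
Add to cost:
$67 + $16.75 = $83.75

$83.75


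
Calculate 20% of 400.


Convert percentage to decimal:
20% = 0.2
Multiply:
400 x 0.2 = 80

80


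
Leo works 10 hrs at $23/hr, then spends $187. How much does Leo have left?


Calculate earnings:
10 x $23 = $230
Subtract spending:
$230 - $187 = $43

$43


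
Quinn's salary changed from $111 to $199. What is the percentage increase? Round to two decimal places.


Find the absolute change:
|199 - 111| = 88
Divide by original and multiply by 100:
88 / 111 x 100 = 79.2792...% ≈ 79.28%

79.28%


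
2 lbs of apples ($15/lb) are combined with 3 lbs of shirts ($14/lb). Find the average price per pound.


Cost of apples:
2 x $15 = $30
Cost of shirts:
3 x $14 = $42
Total cost: $30 + $42 = $72
Total weight: 5 lbs
Average: $72 / 5 = $14.40/lb

$14.40/lb


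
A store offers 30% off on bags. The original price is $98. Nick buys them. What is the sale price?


Calculate the discount amount:
30% of $98 = $29.40
Subtract from original:
$98 - $29.40 = $68.60

$68.60


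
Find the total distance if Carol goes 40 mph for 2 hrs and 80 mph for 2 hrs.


Leg 1 distance:
40 x 2 = 80 miles
Leg 2 distance:
80 x 2 = 160 miles
Total distance:
80 + 160 = 240 miles

240 miles


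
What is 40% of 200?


Convert percentage to decimal:
40% = 0.4
Multiply:
200 x 0.4 = 80

80


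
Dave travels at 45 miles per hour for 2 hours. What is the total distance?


Use the formula: distance = speed x time
Speed = 45 mph, Time = 2 hours
45 x 2 = 90 miles

90 miles


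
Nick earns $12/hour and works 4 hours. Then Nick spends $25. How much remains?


Calculate earnings:
4 x $12 = $48
Subtract spending:
$48 - $25 = $23

$23


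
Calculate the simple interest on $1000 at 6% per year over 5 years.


Use the formula I = P x R x T / 100
P x R x T = 1000 x 6 x 5 = 30000
I = 30000 / 100 = $300

$300


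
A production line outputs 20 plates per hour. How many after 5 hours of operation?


Production rate: 20 plates per hour
Time: 5 hours
Total: 20 x 5 = 100 plates

100 plates


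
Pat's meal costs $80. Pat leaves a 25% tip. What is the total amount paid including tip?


Calculate the tip:
25% of $80 = $20
Add tip to meal cost:
$80 + $20 = $100

$100


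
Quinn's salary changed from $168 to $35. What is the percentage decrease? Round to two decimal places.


Find the absolute change:
|35 - 168| = 133
Divide by original and multiply by 100:
133 / 168 x 100 = 79.1666...% ≈ 79.17%

79.17%


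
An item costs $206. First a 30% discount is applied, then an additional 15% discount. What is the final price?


First discount:
30% of $206 = $61.80
Price after first discount:
$206 - $61.80 = $144.20
Second discount:
15% of $144.20 = $21.63
Final price:
$144.20 - $21.63 = $122.57

$122.57


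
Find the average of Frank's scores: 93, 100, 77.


Add the scores:
93 + 100 + 77 = 270
Divide by the number of tests:
270 / 3 = 90

90


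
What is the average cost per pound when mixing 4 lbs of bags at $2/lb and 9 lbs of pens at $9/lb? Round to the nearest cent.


Cost of bags:
4 x $2 = $8
Cost of pens:
9 x $9 = $81
Total cost: $8 + $81 = $89
Total weight: 13 lbs
Average: $89 / 13 = $6.8461... ≈ $6.85/lb

$6.85/lb


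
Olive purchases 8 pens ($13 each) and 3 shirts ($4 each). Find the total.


Cost of pens:
8 x $13 = $104
Cost of shirts:
3 x $4 = $12
Add both:
$104 + $12 = $116

$116


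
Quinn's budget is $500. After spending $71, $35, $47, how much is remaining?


Add up expenses:
$71 + $35 + $47 = $153
Subtract from budget:
$500 - $153 = $347

$347


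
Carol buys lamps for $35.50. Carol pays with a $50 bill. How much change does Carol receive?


Start with the amount paid:
$50
Subtract the price:
$50 - $35.50 = $14.50

$14.50


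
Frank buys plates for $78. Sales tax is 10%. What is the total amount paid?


Calculate the tax:
10% of $78 = $7.80
Add tax to price:
$78 + $7.80 = $85.80

$85.80


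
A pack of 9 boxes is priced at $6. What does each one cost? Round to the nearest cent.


Total cost: $6
Number of items: 9
Unit price: $6 / 9 = $0.6666... ≈ $0.67

$0.67


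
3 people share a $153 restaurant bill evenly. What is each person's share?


Total bill: $153
Number of people: 3
Each pays: $153 / 3 = $51

$51


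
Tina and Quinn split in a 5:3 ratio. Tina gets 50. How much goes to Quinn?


Find the multiplier:
50 / 5 = 10
Apply to Quinn's share:
3 x 10 = 30

30


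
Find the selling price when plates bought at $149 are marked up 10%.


Calculate the markup amount:
10% of $149 = $14.90
Add to cost:
$149 + $14.90 = $163.90

$163.90


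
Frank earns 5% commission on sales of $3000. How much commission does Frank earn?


Convert rate to decimal:
5% = 0.05
Multiply by sales:
$3000 x 0.05 = $150

$150


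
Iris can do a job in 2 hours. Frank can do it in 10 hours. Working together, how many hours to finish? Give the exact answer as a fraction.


Iris's rate: 1/2 of the job per hour
Frank's rate: 1/10 of the job per hour
Combined rate: 1/2 + 1/10 = 3/5 per hour
Time = 1 / (3/5) = 5/3 hours (≈ 1.67 hours)

5/3 hours


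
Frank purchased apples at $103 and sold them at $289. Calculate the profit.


Selling price = $289
Cost price = $103
Profit = selling price - cost price:
Profit = $289 - $103 = $186

$186


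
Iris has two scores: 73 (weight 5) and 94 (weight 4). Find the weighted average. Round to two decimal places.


Weighted sum:
5 x 73 + 4 x 94 = 741
Total weight:
5 + 4 = 9
Weighted average:
741 / 9 = 82.3333... ≈ 82.33

82.33


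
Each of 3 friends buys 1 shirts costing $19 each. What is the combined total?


Cost per person:
1 x $19 = $19
Group total:
3 x $19 = $57

$57


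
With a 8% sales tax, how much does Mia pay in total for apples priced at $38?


Calculate the tax:
8% of $38 = $3.04
Add tax to price:
$38 + $3.04 = $41.04

$41.04


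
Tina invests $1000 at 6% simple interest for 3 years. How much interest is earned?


Use the formula I = P x R x T / 100
P x R x T = 1000 x 6 x 3 = 18000
I = 18000 / 100 = $180

$180


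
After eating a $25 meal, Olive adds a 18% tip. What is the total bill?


Calculate the tip:
18% of $25 = $4.50
Add tip to meal cost:
$25 + $4.50 = $29.50

$29.50


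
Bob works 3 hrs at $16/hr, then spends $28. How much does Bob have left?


Calculate earnings:
3 x $16 = $48
Subtract spending:
$48 - $28 = $20

$20
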